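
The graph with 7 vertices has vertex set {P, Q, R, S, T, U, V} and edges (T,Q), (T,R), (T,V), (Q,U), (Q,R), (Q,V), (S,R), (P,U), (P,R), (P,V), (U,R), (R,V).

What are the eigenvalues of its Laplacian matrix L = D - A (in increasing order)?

Degrees: deg(P) = 3, deg(Q) = 4, deg(R) = 6, deg(S) = 1, deg(T) = 3, deg(U) = 3, deg(V) = 4.
L = D − A with rows/columns ordered (P, Q, R, S, T, U, V):
  [ 3,  0, -1,  0,  0, -1, -1]
  [ 0,  4, -1,  0, -1, -1, -1]
  [-1, -1,  6, -1, -1, -1, -1]
  [ 0,  0, -1,  1,  0,  0,  0]
  [ 0, -1, -1,  0,  3,  0, -1]
  [-1, -1, -1,  0,  0,  3,  0]
  [-1, -1, -1,  0, -1,  0,  4]
Characteristic polynomial: det(λI − L) = λ(λ − 1)(λ² − 7λ + 11)(λ² − 9λ + 19)(λ − 7).
Roots: λ = 0; (λ − 1) = 0 ⇒ λ = 1; (λ² − 7λ + 11) = 0 ⇒ λ = (7 ± √5)/2 ≈ 2.382, 4.618; (λ² − 9λ + 19) = 0 ⇒ λ = (9 ± √5)/2 ≈ 3.382, 5.618; (λ − 7) = 0 ⇒ λ = 7.
(Check: the roots sum (with multiplicity) to 24, matching trace L = Σdeg = 2·12 = 24.)
Laplacian eigenvalues (increasing order): [0.0, 1.0, 2.382, 3.382, 4.618, 5.618, 7.0]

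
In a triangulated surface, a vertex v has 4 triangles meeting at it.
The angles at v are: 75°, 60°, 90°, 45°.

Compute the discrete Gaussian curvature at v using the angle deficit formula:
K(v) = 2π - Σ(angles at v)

Sum of angles = 270°. K = 360° - 270° = 90° = π/2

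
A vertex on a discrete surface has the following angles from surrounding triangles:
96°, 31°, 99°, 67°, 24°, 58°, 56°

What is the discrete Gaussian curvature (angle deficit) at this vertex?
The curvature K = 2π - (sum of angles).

Sum of angles = 431°. K = 360° - 431° = -71° = -71π/180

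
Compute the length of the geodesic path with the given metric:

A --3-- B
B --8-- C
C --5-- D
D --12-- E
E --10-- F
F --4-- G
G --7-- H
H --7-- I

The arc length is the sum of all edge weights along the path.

Arc length = 3 + 8 + 5 + 12 + 10 + 4 + 7 + 7 = 56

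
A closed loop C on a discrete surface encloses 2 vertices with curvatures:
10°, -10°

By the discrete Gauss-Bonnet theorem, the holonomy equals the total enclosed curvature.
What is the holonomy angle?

Holonomy = total enclosed curvature = 10° + (-10°) = 0°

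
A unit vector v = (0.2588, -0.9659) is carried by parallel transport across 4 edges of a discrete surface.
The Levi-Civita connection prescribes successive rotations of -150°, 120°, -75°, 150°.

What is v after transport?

Total rotation: (-150°) + 120° + (-75°) + 150° = 45°. Final vector: (0.8660, -0.5000)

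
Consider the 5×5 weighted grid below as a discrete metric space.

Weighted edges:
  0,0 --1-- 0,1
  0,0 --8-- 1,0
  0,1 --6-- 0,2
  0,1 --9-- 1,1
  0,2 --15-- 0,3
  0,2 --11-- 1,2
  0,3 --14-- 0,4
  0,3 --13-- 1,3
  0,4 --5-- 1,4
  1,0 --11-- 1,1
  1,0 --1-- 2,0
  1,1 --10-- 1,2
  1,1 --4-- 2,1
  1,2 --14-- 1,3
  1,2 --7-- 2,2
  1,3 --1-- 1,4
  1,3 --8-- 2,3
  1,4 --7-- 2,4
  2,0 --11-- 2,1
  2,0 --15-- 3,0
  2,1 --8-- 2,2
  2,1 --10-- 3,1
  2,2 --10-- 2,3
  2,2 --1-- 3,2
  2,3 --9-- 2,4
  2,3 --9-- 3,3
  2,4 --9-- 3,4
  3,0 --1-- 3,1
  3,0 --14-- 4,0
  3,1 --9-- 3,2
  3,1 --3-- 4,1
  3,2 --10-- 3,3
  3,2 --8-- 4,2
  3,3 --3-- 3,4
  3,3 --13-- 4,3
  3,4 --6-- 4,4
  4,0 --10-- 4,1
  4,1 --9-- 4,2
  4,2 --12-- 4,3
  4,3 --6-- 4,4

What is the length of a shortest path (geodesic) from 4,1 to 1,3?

Shortest path: 4,1 → 3,1 → 3,2 → 2,2 → 2,3 → 1,3, total weight = 31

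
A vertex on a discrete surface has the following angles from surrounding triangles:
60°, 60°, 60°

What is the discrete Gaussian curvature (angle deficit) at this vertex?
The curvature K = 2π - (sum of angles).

Sum of angles = 180°. K = 360° - 180° = 180°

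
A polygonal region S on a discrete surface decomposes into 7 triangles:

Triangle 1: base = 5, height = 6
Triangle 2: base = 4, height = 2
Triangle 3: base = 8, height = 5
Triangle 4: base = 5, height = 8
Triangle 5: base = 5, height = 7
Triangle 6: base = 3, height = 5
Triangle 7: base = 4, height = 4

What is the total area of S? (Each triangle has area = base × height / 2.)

(1/2)×5×6 + (1/2)×4×2 + (1/2)×8×5 + (1/2)×5×8 + (1/2)×5×7 + (1/2)×3×5 + (1/2)×4×4 = 92.0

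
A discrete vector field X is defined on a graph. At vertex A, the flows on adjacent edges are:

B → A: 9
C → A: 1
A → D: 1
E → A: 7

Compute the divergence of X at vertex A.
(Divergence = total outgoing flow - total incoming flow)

Divergence = sum of outgoing flows = (-9) + (-1) + 1 + (-7) = -16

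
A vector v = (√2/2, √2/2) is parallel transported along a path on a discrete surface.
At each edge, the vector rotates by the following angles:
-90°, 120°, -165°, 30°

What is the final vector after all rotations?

Total rotation: (-90°) + 120° + (-165°) + 30° = -105°. Final vector: (0.5000, -0.8660)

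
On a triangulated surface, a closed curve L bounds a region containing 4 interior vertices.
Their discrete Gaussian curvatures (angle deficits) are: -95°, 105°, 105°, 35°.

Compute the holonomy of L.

Holonomy = total enclosed curvature = (-95°) + 105° + 105° + 35° = 150°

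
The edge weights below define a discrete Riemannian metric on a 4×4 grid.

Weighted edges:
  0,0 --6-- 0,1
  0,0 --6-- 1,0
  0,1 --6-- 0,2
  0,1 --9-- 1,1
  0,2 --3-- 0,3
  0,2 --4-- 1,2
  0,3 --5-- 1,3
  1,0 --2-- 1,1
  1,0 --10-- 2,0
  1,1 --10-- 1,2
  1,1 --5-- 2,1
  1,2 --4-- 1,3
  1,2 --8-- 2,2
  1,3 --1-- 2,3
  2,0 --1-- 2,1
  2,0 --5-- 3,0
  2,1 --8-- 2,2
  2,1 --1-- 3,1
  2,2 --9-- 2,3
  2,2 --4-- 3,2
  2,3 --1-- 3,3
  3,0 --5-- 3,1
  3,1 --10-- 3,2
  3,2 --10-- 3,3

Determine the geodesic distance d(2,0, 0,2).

Shortest path: 2,0 → 2,1 → 1,1 → 1,2 → 0,2, total weight = 20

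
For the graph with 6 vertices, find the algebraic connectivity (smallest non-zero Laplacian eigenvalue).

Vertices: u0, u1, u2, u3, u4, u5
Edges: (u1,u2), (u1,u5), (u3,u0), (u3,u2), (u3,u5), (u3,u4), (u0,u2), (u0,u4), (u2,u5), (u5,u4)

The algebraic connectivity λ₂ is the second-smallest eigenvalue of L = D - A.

Degrees: deg(u0) = 3, deg(u1) = 2, deg(u2) = 4, deg(u3) = 4, deg(u4) = 3, deg(u5) = 4.
L = D − A with rows/columns ordered (u0, u1, u2, u3, u4, u5):
  [ 3,  0, -1, -1, -1,  0]
  [ 0,  2, -1,  0,  0, -1]
  [-1, -1,  4, -1,  0, -1]
  [-1,  0, -1,  4, -1, -1]
  [-1,  0,  0, -1,  3, -1]
  [ 0, -1, -1, -1, -1,  4]
Characteristic polynomial: det(λI − L) = λ(λ² − 7λ + 9)(λ² − 9λ + 19)(λ − 4).
Roots: λ = 0; (λ² − 7λ + 9) = 0 ⇒ λ = (7 ± √13)/2 ≈ 1.6972, 5.3028; (λ² − 9λ + 19) = 0 ⇒ λ = (9 ± √5)/2 ≈ 3.382, 5.618; (λ − 4) = 0 ⇒ λ = 4.
(Check: the roots sum (with multiplicity) to 20, matching trace L = Σdeg = 2·10 = 20.)
Laplacian eigenvalues: [0.0, 1.6972, 3.382, 4.0, 5.3028, 5.618]. Algebraic connectivity (smallest non-zero eigenvalue) = 1.6972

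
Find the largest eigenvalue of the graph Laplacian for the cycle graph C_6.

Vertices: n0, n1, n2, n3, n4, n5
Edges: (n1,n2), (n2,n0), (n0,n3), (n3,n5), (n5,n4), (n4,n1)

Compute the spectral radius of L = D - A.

The cycle graph C_n has Laplacian eigenvalues λ_k = 2 − 2cos(2πk/n), k = 0, 1, …, n−1. Here n = 6:
k=0: 2 − 2cos(0) = 0.0; k=1: 2 − 2cos(π/3) = 1.0; k=2: 2 − 2cos(2π/3) = 3.0; k=3: 2 − 2cos(π) = 4.0; k=4: 2 − 2cos(4π/3) = 3.0; k=5: 2 − 2cos(5π/3) = 1.0.
Laplacian eigenvalues: [0.0, 1.0, 1.0, 3.0, 3.0, 4.0]. Largest eigenvalue (spectral radius) = 4.0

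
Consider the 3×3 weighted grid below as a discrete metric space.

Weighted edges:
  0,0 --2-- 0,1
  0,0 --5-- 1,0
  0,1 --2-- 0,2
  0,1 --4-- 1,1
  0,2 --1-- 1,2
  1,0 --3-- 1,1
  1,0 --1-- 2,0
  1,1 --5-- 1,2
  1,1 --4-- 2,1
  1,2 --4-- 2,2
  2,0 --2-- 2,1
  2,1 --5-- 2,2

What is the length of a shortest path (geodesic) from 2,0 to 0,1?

Shortest path: 2,0 → 1,0 → 1,1 → 0,1, total weight = 8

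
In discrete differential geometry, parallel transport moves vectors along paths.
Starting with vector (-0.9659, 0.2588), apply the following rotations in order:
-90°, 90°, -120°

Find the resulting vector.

Total rotation: (-90°) + 90° + (-120°) = -120°. Final vector: (0.7071, 0.7071)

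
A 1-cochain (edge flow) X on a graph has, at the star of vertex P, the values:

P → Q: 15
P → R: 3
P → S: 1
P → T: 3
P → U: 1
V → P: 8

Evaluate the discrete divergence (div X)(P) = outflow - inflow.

Divergence = sum of outgoing flows = 15 + 3 + 1 + 3 + 1 + (-8) = 15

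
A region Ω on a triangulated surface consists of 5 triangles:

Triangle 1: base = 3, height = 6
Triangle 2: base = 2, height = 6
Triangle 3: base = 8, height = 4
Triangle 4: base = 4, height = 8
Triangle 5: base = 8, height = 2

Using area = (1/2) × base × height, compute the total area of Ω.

(1/2)×3×6 + (1/2)×2×6 + (1/2)×8×4 + (1/2)×4×8 + (1/2)×8×2 = 55.0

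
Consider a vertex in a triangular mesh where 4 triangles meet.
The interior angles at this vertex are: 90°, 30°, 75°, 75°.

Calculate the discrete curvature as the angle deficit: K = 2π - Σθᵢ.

Sum of angles = 270°. K = 360° - 270° = 90°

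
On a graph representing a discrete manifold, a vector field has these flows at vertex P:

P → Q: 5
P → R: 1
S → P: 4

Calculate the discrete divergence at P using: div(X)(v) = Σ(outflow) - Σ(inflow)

Divergence = sum of outgoing flows = 5 + 1 + (-4) = 2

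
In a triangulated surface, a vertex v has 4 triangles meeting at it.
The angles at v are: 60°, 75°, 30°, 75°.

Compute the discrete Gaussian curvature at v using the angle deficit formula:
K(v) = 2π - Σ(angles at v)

Sum of angles = 240°. K = 360° - 240° = 120°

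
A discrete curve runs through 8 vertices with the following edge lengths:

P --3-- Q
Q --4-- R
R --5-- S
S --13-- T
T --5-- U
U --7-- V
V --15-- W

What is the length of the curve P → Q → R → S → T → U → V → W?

Arc length = 3 + 4 + 5 + 13 + 5 + 7 + 15 = 52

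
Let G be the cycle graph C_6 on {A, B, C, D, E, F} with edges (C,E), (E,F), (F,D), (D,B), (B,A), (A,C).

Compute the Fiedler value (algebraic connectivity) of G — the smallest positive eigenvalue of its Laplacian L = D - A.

The cycle graph C_n has Laplacian eigenvalues λ_k = 2 − 2cos(2πk/n), k = 0, 1, …, n−1. Here n = 6:
k=0: 2 − 2cos(0) = 0.0; k=1: 2 − 2cos(π/3) = 1.0; k=2: 2 − 2cos(2π/3) = 3.0; k=3: 2 − 2cos(π) = 4.0; k=4: 2 − 2cos(4π/3) = 3.0; k=5: 2 − 2cos(5π/3) = 1.0.
Laplacian eigenvalues: [0.0, 1.0, 1.0, 3.0, 3.0, 4.0]. Algebraic connectivity (smallest non-zero eigenvalue) = 1.0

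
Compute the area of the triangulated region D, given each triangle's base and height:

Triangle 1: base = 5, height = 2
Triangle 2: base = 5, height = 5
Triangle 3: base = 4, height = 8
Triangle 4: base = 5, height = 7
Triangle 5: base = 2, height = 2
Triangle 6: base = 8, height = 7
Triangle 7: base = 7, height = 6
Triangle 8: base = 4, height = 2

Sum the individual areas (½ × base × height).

(1/2)×5×2 + (1/2)×5×5 + (1/2)×4×8 + (1/2)×5×7 + (1/2)×2×2 + (1/2)×8×7 + (1/2)×7×6 + (1/2)×4×2 = 106.0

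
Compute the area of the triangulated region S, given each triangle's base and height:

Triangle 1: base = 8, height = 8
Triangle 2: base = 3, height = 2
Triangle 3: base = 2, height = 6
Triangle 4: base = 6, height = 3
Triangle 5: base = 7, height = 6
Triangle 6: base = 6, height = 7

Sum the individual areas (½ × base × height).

(1/2)×8×8 + (1/2)×3×2 + (1/2)×2×6 + (1/2)×6×3 + (1/2)×7×6 + (1/2)×6×7 = 92.0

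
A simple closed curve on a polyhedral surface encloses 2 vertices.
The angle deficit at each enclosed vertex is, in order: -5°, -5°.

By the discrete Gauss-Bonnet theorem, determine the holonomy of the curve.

Holonomy = total enclosed curvature = (-5°) + (-5°) = -10°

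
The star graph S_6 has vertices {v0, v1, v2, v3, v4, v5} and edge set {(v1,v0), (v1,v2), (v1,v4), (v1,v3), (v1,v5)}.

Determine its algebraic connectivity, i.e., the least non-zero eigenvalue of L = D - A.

The star S_6 is the complete bipartite graph K_{1,5} (one hub of degree 5, 5 leaves of degree 1). The Laplacian spectrum of K_{p,q} is 0, p (multiplicity q−1), q (multiplicity p−1), p+q. With p = 1, q = 5: 0 once, 1 with multiplicity 4, and 6 once. (Check: trace L = sum of degrees = 10 = 4·1 + 6.)
Laplacian eigenvalues: [0.0, 1.0, 1.0, 1.0, 1.0, 6.0]. Algebraic connectivity (smallest non-zero eigenvalue) = 1.0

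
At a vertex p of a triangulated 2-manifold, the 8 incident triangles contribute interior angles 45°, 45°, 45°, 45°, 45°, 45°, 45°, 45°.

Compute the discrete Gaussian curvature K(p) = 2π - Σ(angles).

Sum of angles = 360°. K = 360° - 360° = 0° = 0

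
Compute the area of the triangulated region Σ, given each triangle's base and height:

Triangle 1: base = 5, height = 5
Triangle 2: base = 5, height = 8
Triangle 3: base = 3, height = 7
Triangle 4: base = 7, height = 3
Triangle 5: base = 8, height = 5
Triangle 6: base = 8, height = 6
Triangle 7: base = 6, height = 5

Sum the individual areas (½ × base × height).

(1/2)×5×5 + (1/2)×5×8 + (1/2)×3×7 + (1/2)×7×3 + (1/2)×8×5 + (1/2)×8×6 + (1/2)×6×5 = 112.5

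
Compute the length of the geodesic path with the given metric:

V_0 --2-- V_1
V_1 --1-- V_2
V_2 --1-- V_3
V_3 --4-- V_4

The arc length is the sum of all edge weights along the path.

Arc length = 2 + 1 + 1 + 4 = 8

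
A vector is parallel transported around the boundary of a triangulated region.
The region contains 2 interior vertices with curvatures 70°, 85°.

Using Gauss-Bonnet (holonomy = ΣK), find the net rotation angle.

Holonomy = total enclosed curvature = 70° + 85° = 155°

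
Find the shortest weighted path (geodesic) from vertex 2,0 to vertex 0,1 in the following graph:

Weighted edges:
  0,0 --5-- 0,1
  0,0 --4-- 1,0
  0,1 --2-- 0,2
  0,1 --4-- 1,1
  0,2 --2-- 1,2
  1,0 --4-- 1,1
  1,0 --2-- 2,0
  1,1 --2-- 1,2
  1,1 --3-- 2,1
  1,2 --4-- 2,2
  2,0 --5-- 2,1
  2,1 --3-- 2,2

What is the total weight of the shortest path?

Shortest path: 2,0 → 1,0 → 1,1 → 0,1, total weight = 10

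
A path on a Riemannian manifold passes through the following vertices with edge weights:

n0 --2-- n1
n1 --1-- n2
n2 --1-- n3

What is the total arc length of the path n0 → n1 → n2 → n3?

Arc length = 2 + 1 + 1 = 4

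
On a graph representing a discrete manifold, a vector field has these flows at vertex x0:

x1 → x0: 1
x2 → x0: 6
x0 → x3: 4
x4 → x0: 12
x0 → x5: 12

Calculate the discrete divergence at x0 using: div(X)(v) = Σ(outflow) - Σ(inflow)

Divergence = sum of outgoing flows = (-1) + (-6) + 4 + (-12) + 12 = -3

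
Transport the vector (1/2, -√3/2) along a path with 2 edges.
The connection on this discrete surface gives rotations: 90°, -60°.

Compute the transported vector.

Total rotation: 90° + (-60°) = 30°. Final vector: (0.8660, -0.5000)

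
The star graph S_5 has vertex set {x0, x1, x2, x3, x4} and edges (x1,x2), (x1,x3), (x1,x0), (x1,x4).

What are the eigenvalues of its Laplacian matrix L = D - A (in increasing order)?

The star S_5 is the complete bipartite graph K_{1,4} (one hub of degree 4, 4 leaves of degree 1). The Laplacian spectrum of K_{p,q} is 0, p (multiplicity q−1), q (multiplicity p−1), p+q. With p = 1, q = 4: 0 once, 1 with multiplicity 3, and 5 once. (Check: trace L = sum of degrees = 8 = 3·1 + 5.)
Laplacian eigenvalues (increasing order): [0.0, 1.0, 1.0, 1.0, 5.0]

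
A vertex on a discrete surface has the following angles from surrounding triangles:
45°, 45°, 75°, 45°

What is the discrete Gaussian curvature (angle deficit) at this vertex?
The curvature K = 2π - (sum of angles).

Sum of angles = 210°. K = 360° - 210° = 150° = 5π/6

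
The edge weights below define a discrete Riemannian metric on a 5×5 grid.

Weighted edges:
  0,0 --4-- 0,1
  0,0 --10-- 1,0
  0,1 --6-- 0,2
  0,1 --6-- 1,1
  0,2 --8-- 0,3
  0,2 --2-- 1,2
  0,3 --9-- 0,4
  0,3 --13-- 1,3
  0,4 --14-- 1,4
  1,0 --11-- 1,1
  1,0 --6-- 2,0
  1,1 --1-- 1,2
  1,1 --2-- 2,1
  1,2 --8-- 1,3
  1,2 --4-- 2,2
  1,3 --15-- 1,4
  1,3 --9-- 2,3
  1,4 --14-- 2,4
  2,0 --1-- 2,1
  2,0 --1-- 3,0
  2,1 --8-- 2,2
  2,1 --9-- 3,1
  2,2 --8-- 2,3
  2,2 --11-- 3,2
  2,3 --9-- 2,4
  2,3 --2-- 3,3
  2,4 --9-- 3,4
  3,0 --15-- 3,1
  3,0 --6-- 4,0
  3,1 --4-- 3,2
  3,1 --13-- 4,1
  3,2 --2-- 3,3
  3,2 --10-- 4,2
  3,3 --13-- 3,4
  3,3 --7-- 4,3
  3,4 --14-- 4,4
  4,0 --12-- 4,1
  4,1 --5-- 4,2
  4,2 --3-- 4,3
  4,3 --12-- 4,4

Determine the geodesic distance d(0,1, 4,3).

Shortest path: 0,1 → 1,1 → 1,2 → 2,2 → 2,3 → 3,3 → 4,3, total weight = 28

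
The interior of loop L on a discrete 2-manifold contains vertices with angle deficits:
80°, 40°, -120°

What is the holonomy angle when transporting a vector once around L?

Holonomy = total enclosed curvature = 80° + 40° + (-120°) = 0°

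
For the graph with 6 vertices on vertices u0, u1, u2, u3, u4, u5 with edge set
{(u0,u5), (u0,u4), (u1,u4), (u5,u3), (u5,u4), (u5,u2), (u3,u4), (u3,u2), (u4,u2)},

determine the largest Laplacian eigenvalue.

Degrees: deg(u0) = 2, deg(u1) = 1, deg(u2) = 3, deg(u3) = 3, deg(u4) = 5, deg(u5) = 4.
L = D − A with rows/columns ordered (u0, u1, u2, u3, u4, u5):
  [ 2,  0,  0,  0, -1, -1]
  [ 0,  1,  0,  0, -1,  0]
  [ 0,  0,  3, -1, -1, -1]
  [ 0,  0, -1,  3, -1, -1]
  [-1, -1, -1, -1,  5, -1]
  [-1,  0, -1, -1, -1,  4]
Characteristic polynomial: det(λI − L) = λ(λ − 1)(λ − 2)(λ − 4)(λ − 5)(λ − 6).
Roots: λ = 0; (λ − 1) = 0 ⇒ λ = 1; (λ − 2) = 0 ⇒ λ = 2; (λ − 4) = 0 ⇒ λ = 4; (λ − 5) = 0 ⇒ λ = 5; (λ − 6) = 0 ⇒ λ = 6.
(Check: the roots sum (with multiplicity) to 18, matching trace L = Σdeg = 2·9 = 18.)
Laplacian eigenvalues: [0.0, 1.0, 2.0, 4.0, 5.0, 6.0]. Largest eigenvalue (spectral radius) = 6.0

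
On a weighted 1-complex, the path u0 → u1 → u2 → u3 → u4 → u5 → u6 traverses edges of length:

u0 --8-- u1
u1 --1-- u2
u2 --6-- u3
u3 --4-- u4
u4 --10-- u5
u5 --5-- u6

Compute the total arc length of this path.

Arc length = 8 + 1 + 6 + 4 + 10 + 5 = 34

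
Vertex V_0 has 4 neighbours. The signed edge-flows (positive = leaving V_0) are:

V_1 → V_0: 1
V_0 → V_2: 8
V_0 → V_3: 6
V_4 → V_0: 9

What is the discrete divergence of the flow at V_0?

Divergence = sum of outgoing flows = (-1) + 8 + 6 + (-9) = 4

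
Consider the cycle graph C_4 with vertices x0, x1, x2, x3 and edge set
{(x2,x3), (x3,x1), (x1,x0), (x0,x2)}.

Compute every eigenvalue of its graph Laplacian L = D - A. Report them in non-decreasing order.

The cycle graph C_n has Laplacian eigenvalues λ_k = 2 − 2cos(2πk/n), k = 0, 1, …, n−1. Here n = 4:
k=0: 2 − 2cos(0) = 0.0; k=1: 2 − 2cos(π/2) = 2.0; k=2: 2 − 2cos(π) = 4.0; k=3: 2 − 2cos(3π/2) = 2.0.
Laplacian eigenvalues (increasing order): [0.0, 2.0, 2.0, 4.0]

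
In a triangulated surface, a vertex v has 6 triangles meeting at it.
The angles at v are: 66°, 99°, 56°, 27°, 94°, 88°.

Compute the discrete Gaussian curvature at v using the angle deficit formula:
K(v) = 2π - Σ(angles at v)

Sum of angles = 430°. K = 360° - 430° = -70° = -7π/18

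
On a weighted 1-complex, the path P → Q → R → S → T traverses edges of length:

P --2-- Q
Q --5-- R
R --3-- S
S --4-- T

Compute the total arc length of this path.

Arc length = 2 + 5 + 3 + 4 = 14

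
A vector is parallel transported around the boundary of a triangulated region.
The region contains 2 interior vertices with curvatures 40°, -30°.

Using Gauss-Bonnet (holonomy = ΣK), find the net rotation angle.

Holonomy = total enclosed curvature = 40° + (-30°) = 10°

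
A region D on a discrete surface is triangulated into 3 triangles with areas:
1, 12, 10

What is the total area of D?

1 + 12 + 10 = 23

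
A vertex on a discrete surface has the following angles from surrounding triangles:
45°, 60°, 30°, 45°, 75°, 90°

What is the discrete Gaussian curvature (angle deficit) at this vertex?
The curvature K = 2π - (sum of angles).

Sum of angles = 345°. K = 360° - 345° = 15°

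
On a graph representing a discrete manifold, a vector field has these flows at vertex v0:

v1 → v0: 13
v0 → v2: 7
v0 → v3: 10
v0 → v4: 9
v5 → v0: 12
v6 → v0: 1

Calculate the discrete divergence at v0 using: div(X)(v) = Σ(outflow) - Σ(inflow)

Divergence = sum of outgoing flows = (-13) + 7 + 10 + 9 + (-12) + (-1) = 0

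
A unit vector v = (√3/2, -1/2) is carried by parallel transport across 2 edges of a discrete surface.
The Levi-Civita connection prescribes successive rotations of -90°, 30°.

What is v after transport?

Total rotation: (-90°) + 30° = -60°. Final vector: (0, -1)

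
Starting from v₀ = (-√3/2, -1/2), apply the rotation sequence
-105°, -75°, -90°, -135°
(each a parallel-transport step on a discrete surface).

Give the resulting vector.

Total rotation: (-105°) + (-75°) + (-90°) + (-135°) = -405° ≡ -45° (mod 360°). Final vector: (-0.9659, 0.2588)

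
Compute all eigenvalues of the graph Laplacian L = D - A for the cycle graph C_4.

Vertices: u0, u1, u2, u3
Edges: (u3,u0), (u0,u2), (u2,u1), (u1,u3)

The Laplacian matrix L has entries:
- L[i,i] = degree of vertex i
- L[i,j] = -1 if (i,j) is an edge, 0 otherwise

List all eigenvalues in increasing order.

The cycle graph C_n has Laplacian eigenvalues λ_k = 2 − 2cos(2πk/n), k = 0, 1, …, n−1. Here n = 4:
k=0: 2 − 2cos(0) = 0.0; k=1: 2 − 2cos(π/2) = 2.0; k=2: 2 − 2cos(π) = 4.0; k=3: 2 − 2cos(3π/2) = 2.0.
Laplacian eigenvalues (increasing order): [0.0, 2.0, 2.0, 4.0]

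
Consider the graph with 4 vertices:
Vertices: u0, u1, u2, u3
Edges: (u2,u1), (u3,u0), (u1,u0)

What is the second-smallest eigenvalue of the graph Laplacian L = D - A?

Degrees: deg(u0) = 2, deg(u1) = 2, deg(u2) = 1, deg(u3) = 1.
L = D − A with rows/columns ordered (u0, u1, u2, u3):
  [ 2, -1,  0, -1]
  [-1,  2, -1,  0]
  [ 0, -1,  1,  0]
  [-1,  0,  0,  1]
Characteristic polynomial: det(λI − L) = λ(λ² − 4λ + 2)(λ − 2).
Roots: λ = 0; (λ² − 4λ + 2) = 0 ⇒ λ = 2 ± √2 ≈ 0.5858, 3.4142; (λ − 2) = 0 ⇒ λ = 2.
(Check: the roots sum (with multiplicity) to 6, matching trace L = Σdeg = 2·3 = 6.)
Laplacian eigenvalues: [0.0, 0.5858, 2.0, 3.4142]. Algebraic connectivity (smallest non-zero eigenvalue) = 0.5858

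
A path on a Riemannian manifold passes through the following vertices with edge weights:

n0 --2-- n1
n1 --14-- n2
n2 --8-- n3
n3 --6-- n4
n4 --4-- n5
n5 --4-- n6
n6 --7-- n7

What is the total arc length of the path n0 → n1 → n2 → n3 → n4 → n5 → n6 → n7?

Arc length = 2 + 14 + 8 + 6 + 4 + 4 + 7 = 45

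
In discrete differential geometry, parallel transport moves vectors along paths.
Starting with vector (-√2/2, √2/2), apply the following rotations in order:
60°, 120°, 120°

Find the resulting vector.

Total rotation: 60° + 120° + 120° = 300° ≡ -60° (mod 360°). Final vector: (0.2588, 0.9659)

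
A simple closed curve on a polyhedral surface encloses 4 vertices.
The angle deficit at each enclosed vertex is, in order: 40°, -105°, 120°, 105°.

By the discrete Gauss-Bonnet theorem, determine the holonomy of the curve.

Holonomy = total enclosed curvature = 40° + (-105°) + 120° + 105° = 160°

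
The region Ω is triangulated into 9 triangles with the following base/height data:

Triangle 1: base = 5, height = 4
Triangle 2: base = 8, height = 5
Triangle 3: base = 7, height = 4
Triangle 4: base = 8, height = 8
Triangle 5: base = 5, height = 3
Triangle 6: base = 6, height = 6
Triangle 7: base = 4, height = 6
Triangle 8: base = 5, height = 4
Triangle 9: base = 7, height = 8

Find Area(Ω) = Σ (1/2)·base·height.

(1/2)×5×4 + (1/2)×8×5 + (1/2)×7×4 + (1/2)×8×8 + (1/2)×5×3 + (1/2)×6×6 + (1/2)×4×6 + (1/2)×5×4 + (1/2)×7×8 = 151.5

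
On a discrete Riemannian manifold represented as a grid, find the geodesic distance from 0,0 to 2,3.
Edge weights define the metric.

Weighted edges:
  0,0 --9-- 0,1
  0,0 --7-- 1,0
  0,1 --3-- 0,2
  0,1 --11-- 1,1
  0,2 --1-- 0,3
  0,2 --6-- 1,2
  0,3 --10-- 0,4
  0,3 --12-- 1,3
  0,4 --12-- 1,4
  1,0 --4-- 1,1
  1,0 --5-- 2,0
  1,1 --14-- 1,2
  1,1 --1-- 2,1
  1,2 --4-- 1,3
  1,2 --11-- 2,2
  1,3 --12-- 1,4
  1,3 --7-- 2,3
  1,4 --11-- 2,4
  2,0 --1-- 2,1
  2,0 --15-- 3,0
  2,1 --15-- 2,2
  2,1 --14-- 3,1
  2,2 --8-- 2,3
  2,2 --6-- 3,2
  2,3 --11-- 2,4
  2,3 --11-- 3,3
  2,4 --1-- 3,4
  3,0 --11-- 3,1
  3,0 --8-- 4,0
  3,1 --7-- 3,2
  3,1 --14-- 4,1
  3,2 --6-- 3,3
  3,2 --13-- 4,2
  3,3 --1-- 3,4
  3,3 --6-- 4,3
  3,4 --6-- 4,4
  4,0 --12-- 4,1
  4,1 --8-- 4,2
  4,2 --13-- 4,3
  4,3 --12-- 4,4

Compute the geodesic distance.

Shortest path: 0,0 → 0,1 → 0,2 → 1,2 → 1,3 → 2,3, total weight = 29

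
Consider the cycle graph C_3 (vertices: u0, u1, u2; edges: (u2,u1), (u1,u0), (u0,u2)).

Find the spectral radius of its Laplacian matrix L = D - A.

The cycle graph C_n has Laplacian eigenvalues λ_k = 2 − 2cos(2πk/n), k = 0, 1, …, n−1. Here n = 3:
k=0: 2 − 2cos(0) = 0.0; k=1: 2 − 2cos(2π/3) = 3.0; k=2: 2 − 2cos(4π/3) = 3.0.
Laplacian eigenvalues: [0.0, 3.0, 3.0]. Largest eigenvalue (spectral radius) = 3.0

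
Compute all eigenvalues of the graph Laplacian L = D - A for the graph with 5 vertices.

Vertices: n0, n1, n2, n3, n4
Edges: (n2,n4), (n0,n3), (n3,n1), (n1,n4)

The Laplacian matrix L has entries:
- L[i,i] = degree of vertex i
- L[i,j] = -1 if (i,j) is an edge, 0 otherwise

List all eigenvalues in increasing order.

Degrees: deg(n0) = 1, deg(n1) = 2, deg(n2) = 1, deg(n3) = 2, deg(n4) = 2.
L = D − A with rows/columns ordered (n0, n1, n2, n3, n4):
  [ 1,  0,  0, -1,  0]
  [ 0,  2,  0, -1, -1]
  [ 0,  0,  1,  0, -1]
  [-1, -1,  0,  2,  0]
  [ 0, -1, -1,  0,  2]
Characteristic polynomial: det(λI − L) = λ(λ² − 3λ + 1)(λ² − 5λ + 5).
Roots: λ = 0; (λ² − 3λ + 1) = 0 ⇒ λ = (3 ± √5)/2 ≈ 0.382, 2.618; (λ² − 5λ + 5) = 0 ⇒ λ = (5 ± √5)/2 ≈ 1.382, 3.618.
(Check: the roots sum (with multiplicity) to 8, matching trace L = Σdeg = 2·4 = 8.)
Laplacian eigenvalues (increasing order): [0.0, 0.382, 1.382, 2.618, 3.618]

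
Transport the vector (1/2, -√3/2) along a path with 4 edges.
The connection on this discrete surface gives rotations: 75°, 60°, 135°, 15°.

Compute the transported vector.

Total rotation: 75° + 60° + 135° + 15° = 285° ≡ -75° (mod 360°). Final vector: (-0.7071, -0.7071)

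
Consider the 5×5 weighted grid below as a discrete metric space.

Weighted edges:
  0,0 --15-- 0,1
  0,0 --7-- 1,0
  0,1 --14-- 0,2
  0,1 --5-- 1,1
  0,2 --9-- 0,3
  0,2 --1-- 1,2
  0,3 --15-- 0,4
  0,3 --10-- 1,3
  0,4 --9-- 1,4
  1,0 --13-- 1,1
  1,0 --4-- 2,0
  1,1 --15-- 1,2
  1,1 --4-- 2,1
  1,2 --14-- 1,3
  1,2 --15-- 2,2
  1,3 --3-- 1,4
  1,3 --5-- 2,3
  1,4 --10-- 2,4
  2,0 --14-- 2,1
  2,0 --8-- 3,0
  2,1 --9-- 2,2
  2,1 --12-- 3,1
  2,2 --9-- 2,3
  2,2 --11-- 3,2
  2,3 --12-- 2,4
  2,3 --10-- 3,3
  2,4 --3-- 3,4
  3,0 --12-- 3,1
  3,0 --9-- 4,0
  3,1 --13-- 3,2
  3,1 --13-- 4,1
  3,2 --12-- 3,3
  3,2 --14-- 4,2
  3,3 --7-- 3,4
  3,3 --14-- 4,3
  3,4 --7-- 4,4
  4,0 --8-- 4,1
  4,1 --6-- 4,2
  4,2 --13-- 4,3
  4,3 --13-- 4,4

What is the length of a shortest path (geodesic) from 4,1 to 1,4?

Shortest path: 4,1 → 4,2 → 3,2 → 2,2 → 2,3 → 1,3 → 1,4, total weight = 48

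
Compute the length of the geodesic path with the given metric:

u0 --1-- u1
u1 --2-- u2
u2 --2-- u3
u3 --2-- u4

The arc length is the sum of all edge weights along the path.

Arc length = 1 + 2 + 2 + 2 = 7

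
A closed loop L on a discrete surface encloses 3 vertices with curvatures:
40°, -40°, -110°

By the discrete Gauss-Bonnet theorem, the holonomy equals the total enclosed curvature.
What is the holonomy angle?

Holonomy = total enclosed curvature = 40° + (-40°) + (-110°) = -110°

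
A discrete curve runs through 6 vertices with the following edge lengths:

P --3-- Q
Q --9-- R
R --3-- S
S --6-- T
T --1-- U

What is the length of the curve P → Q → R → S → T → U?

Arc length = 3 + 9 + 3 + 6 + 1 = 22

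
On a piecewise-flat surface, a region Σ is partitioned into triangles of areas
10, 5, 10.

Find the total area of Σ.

10 + 5 + 10 = 25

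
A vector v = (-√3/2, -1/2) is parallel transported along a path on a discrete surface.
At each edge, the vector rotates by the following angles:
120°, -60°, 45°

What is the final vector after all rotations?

Total rotation: 120° + (-60°) + 45° = 105°. Final vector: (0.7071, -0.7071)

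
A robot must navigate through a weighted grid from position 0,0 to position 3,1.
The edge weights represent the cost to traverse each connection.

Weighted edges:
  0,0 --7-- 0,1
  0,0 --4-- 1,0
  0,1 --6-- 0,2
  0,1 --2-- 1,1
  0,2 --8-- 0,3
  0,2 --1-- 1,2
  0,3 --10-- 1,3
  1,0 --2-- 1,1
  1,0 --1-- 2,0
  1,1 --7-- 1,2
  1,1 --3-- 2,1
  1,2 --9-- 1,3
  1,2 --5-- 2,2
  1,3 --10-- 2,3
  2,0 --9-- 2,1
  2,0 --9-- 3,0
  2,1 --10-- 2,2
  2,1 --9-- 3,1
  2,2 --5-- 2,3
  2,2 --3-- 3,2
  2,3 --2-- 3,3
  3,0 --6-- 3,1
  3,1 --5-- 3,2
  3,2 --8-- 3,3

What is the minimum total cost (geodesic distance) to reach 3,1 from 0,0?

Shortest path: 0,0 → 1,0 → 1,1 → 2,1 → 3,1, total weight = 18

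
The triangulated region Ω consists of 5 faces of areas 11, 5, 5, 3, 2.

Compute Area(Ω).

11 + 5 + 5 + 3 + 2 = 26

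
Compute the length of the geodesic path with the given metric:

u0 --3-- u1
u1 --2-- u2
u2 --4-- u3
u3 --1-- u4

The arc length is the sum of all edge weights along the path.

Arc length = 3 + 2 + 4 + 1 = 10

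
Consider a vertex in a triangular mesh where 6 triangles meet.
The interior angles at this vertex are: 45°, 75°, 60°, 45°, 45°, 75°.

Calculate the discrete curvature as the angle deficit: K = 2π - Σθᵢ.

Sum of angles = 345°. K = 360° - 345° = 15° = π/12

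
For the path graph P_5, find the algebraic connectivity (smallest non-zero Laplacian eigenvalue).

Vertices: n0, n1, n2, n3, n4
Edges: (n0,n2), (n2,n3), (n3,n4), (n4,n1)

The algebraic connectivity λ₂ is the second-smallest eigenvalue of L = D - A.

The path graph P_n has Laplacian eigenvalues λ_k = 2 − 2cos(kπ/n), k = 0, 1, …, n−1. Here n = 5:
k=0: 2 − 2cos(0) = 0.0; k=1: 2 − 2cos(π/5) = 0.382; k=2: 2 − 2cos(2π/5) = 1.382; k=3: 2 − 2cos(3π/5) = 2.618; k=4: 2 − 2cos(4π/5) = 3.618.
Laplacian eigenvalues: [0.0, 0.382, 1.382, 2.618, 3.618]. Algebraic connectivity (smallest non-zero eigenvalue) = 0.382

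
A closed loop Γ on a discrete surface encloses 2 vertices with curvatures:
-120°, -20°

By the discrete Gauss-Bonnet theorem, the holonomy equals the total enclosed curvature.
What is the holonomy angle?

Holonomy = total enclosed curvature = (-120°) + (-20°) = -140°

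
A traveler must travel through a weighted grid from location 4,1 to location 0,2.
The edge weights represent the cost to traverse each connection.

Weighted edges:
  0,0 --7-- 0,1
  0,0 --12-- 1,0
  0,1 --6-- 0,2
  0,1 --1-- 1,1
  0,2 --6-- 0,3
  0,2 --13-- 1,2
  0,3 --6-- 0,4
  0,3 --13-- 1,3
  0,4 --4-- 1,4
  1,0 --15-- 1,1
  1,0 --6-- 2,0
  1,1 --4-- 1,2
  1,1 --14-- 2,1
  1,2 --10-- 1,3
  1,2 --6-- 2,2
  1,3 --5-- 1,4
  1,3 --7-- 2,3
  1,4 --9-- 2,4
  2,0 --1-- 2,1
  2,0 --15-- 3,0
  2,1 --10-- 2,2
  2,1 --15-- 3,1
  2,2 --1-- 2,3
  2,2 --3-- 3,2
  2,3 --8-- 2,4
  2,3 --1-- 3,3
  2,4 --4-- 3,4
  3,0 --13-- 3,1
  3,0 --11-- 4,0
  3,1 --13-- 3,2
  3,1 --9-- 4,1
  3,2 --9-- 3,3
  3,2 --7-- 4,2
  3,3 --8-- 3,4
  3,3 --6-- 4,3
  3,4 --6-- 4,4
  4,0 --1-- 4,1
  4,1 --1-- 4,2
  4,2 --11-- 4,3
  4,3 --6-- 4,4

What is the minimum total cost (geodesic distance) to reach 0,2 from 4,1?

Shortest path: 4,1 → 4,2 → 3,2 → 2,2 → 1,2 → 1,1 → 0,1 → 0,2, total weight = 28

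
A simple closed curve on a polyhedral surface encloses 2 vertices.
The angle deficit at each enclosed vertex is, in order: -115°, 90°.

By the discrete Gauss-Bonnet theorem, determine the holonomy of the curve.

Holonomy = total enclosed curvature = (-115°) + 90° = -25°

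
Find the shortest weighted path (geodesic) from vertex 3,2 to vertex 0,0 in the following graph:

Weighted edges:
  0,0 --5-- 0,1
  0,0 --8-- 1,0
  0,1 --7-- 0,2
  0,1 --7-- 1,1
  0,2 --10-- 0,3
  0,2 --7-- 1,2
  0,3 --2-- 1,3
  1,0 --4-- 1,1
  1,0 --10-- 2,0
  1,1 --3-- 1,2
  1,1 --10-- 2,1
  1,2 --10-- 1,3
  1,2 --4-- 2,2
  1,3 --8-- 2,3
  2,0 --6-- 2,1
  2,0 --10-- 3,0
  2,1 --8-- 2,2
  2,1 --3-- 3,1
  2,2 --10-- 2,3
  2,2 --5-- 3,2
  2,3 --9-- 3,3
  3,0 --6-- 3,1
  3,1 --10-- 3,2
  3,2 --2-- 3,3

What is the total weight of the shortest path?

Shortest path: 3,2 → 2,2 → 1,2 → 1,1 → 1,0 → 0,0, total weight = 24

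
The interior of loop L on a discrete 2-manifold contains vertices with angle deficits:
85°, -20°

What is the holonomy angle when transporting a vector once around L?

Holonomy = total enclosed curvature = 85° + (-20°) = 65°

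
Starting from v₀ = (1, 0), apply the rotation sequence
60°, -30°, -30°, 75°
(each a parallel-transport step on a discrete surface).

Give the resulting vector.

Total rotation: 60° + (-30°) + (-30°) + 75° = 75°. Final vector: (0.2588, 0.9659)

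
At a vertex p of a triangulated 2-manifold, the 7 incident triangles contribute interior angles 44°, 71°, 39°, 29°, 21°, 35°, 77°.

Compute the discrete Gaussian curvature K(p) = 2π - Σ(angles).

Sum of angles = 316°. K = 360° - 316° = 44° = 11π/45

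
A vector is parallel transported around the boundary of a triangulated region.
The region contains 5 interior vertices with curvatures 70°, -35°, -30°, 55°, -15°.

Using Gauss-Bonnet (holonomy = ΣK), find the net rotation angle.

Holonomy = total enclosed curvature = 70° + (-35°) + (-30°) + 55° + (-15°) = 45°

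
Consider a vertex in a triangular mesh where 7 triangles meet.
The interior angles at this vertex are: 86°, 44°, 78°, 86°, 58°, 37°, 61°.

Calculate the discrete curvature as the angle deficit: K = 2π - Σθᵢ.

Sum of angles = 450°. K = 360° - 450° = -90° = -π/2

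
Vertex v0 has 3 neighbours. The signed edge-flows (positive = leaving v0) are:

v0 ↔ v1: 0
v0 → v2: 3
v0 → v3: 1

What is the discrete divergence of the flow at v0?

Divergence = sum of outgoing flows = 0 + 3 + 1 = 4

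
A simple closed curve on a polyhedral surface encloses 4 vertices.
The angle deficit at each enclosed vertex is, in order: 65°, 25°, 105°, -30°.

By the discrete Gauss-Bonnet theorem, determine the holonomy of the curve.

Holonomy = total enclosed curvature = 65° + 25° + 105° + (-30°) = 165°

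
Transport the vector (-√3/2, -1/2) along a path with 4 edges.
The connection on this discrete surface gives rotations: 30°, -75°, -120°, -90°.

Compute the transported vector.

Total rotation: 30° + (-75°) + (-120°) + (-90°) = -255° ≡ 105° (mod 360°). Final vector: (0.7071, -0.7071)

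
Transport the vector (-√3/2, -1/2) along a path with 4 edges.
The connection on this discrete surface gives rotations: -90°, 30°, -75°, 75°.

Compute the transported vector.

Total rotation: (-90°) + 30° + (-75°) + 75° = -60°. Final vector: (-0.8660, 0.5000)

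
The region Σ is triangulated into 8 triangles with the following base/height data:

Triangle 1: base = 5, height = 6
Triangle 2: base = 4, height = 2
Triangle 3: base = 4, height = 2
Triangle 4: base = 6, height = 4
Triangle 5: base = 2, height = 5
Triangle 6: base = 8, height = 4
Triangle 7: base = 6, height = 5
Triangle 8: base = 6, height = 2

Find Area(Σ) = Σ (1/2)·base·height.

(1/2)×5×6 + (1/2)×4×2 + (1/2)×4×2 + (1/2)×6×4 + (1/2)×2×5 + (1/2)×8×4 + (1/2)×6×5 + (1/2)×6×2 = 77.0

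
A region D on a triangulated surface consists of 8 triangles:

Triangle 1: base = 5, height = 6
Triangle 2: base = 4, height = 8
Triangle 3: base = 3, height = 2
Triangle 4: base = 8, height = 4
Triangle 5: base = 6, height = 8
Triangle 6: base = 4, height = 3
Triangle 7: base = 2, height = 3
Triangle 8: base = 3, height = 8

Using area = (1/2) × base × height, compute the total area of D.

(1/2)×5×6 + (1/2)×4×8 + (1/2)×3×2 + (1/2)×8×4 + (1/2)×6×8 + (1/2)×4×3 + (1/2)×2×3 + (1/2)×3×8 = 95.0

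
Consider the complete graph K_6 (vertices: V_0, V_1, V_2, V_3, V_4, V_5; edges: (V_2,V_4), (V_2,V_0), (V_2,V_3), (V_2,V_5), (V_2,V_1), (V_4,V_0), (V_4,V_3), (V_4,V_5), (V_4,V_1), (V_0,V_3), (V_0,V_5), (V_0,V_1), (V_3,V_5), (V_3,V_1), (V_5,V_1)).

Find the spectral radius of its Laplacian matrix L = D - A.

For the complete graph K_n, L = nI − J (J = all-ones matrix). J has eigenvalues n (once, eigenvector 𝟙) and 0 (multiplicity n−1), so L has eigenvalues 0 (once) and n (multiplicity n−1). Here n = 6: eigenvalue 0 once and 6 with multiplicity 5.
Laplacian eigenvalues: [0.0, 6.0, 6.0, 6.0, 6.0, 6.0]. Largest eigenvalue (spectral radius) = 6.0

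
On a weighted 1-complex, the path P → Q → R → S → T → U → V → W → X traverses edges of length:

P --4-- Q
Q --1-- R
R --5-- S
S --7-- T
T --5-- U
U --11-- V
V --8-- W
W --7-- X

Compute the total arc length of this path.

Arc length = 4 + 1 + 5 + 7 + 5 + 11 + 8 + 7 = 48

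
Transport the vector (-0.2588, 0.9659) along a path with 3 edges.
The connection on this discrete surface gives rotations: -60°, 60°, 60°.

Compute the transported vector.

Total rotation: (-60°) + 60° + 60° = 60°. Final vector: (-0.9659, 0.2588)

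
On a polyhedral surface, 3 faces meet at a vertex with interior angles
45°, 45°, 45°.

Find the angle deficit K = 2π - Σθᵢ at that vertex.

Sum of angles = 135°. K = 360° - 135° = 225° = 5π/4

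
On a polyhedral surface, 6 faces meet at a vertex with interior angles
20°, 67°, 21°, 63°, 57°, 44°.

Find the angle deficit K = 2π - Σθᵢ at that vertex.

Sum of angles = 272°. K = 360° - 272° = 88° = 22π/45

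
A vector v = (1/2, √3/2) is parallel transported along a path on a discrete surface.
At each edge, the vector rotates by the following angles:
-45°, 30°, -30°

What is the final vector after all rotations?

Total rotation: (-45°) + 30° + (-30°) = -45°. Final vector: (0.9659, 0.2588)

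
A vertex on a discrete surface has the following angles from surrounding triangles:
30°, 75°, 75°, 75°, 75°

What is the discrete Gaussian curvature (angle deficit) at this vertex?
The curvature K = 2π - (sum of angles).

Sum of angles = 330°. K = 360° - 330° = 30° = π/6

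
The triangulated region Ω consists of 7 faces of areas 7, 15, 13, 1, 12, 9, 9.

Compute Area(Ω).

7 + 15 + 13 + 1 + 12 + 9 + 9 = 66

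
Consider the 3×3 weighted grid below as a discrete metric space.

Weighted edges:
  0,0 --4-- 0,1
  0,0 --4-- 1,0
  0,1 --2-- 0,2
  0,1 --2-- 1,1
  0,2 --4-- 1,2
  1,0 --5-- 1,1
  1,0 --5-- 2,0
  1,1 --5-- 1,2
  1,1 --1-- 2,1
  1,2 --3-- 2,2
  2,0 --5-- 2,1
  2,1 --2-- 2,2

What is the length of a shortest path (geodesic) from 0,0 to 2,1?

Shortest path: 0,0 → 0,1 → 1,1 → 2,1, total weight = 7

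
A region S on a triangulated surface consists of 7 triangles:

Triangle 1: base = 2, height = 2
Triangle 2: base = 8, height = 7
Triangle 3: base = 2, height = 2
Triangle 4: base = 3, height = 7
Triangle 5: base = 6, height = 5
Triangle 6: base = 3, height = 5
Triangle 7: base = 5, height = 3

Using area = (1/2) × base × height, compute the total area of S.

(1/2)×2×2 + (1/2)×8×7 + (1/2)×2×2 + (1/2)×3×7 + (1/2)×6×5 + (1/2)×3×5 + (1/2)×5×3 = 72.5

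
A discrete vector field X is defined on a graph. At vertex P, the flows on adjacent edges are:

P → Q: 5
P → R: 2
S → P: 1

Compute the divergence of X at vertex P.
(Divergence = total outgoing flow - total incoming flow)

Divergence = sum of outgoing flows = 5 + 2 + (-1) = 6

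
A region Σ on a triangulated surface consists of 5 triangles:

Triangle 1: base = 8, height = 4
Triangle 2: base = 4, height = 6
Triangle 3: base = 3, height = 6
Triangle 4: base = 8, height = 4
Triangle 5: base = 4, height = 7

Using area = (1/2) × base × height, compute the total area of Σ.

(1/2)×8×4 + (1/2)×4×6 + (1/2)×3×6 + (1/2)×8×4 + (1/2)×4×7 = 67.0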